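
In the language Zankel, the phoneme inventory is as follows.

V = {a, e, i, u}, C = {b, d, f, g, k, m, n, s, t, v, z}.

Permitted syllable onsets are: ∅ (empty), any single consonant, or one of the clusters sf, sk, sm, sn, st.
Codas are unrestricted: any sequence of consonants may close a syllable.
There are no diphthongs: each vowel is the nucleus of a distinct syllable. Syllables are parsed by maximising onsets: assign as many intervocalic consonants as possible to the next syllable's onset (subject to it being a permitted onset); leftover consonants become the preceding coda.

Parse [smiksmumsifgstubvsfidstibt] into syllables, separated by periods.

Vowels present: i, u, i, u, i, i; each is a nucleus, giving 6 syllables.
/i…u/ gap (V1→V2): cluster /ksm/ — the longest permitted-onset suffix is /sm/; onset = /sm/, preceding coda = /k/.
/u…i/ gap (V2→V3): /ms/ splits as /m/ + /s/ (/s/ is the longest suffix that is a licit onset).
/i…u/ gap (V3→V4): /fgst/ splits as /fg/ + /st/ (/st/ is the longest suffix that is a licit onset).
/u…i/ gap (V4→V5): cluster /bvsf/ — the longest permitted-onset suffix is /sf/; onset = /sf/, preceding coda = /bv/.
/i…i/ gap (V5→V6): /dst/ splits as /d/ + /st/ (/st/ is the longest suffix that is a licit onset).

smik.smum.sifg.stubv.sfid.stibt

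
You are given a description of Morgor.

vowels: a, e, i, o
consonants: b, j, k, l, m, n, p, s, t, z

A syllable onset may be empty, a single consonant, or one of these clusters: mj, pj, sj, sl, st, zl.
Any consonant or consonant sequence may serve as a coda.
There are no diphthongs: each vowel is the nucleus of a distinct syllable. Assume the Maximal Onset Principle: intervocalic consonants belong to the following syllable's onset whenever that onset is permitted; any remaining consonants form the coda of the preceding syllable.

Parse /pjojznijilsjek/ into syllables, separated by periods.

pjojz.ni.jil.sjek

Vowels present: o, i, i, e; each is a nucleus, giving 4 syllables.
σ1/σ2 boundary: /jzn/ — longest licit onset from the right is /n/, leaving /jz/ as coda.
σ2/σ3 boundary: /j/ → onset of the next syllable (single consonants are always licit onsets).
σ3/σ4 boundary: /lsj/ — longest licit onset from the right is /sj/, leaving /l/ as coda.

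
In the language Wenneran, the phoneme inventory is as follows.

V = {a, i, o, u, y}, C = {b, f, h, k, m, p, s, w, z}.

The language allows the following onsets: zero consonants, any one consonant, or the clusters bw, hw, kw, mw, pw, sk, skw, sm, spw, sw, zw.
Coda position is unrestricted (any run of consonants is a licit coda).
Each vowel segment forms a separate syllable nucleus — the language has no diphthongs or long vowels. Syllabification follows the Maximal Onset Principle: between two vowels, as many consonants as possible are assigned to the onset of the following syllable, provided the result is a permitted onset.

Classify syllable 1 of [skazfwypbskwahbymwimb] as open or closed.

closed

Vowels present: a, y, a, y, i; each is a nucleus, giving 5 syllables.
V1 /a/ – V2 /y/: /zfw/ splits as /zf/ + /w/ (/w/ is the longest suffix that is a licit onset).
V2 /y/ – V3 /a/: /pbskw/ — longest licit onset from the right is /skw/, leaving /pb/ as coda.
V3 /a/ – V4 /y/: /hb/; trying suffixes from longest down, /b/ is the first permitted one, so coda /h/ | onset /b/.
V4 /y/ – V5 /i/: /mw/ — entire cluster is a permitted onset → onset /mw/, coda ∅.
Syllabification: skazf.wypb.skwah.by.mwimb.
Syllable 1 is /skazf/ with coda /zf/, so it is closed.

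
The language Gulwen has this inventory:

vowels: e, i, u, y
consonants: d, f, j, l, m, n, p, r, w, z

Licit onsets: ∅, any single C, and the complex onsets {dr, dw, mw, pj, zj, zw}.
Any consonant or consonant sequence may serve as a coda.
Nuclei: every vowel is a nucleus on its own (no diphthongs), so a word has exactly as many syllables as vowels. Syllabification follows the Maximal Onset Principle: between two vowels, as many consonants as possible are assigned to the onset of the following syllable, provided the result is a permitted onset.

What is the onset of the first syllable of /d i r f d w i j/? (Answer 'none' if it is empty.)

Nuclei (vowels): i, i → 2 syllables.
/i…i/ gap (V1→V2): /rfdw/; trying suffixes from longest down, /dw/ is the first permitted one, so coda /rf/ | onset /dw/.
Putting it together: dirf.dwij.
Syllable 1 is /dirf/: onset /d/, nucleus /i/, coda /rf/.

d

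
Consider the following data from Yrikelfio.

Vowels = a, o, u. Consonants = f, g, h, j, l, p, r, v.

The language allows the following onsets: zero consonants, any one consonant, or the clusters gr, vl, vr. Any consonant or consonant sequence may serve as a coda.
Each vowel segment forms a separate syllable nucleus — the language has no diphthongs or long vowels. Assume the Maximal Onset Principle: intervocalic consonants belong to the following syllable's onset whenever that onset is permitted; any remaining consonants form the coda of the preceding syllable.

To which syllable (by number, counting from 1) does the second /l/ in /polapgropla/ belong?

4

The vowels are o, a, o, a — 4 nuclei, so 4 syllables.
Between /o/ (V1) and /a/ (V2): /l/ is a single consonant, so it becomes the next onset.
Between /a/ (V2) and /o/ (V3): cluster /pgr/ — the longest permitted-onset suffix is /gr/; onset = /gr/, preceding coda = /p/.
Between /o/ (V3) and /a/ (V4): /pl/; trying suffixes from longest down, /l/ is the first permitted one, so coda /p/ | onset /l/.
Syllabification: po.lap.grop.la.
The second /l/ is in the onset of syllable 4 (/la/).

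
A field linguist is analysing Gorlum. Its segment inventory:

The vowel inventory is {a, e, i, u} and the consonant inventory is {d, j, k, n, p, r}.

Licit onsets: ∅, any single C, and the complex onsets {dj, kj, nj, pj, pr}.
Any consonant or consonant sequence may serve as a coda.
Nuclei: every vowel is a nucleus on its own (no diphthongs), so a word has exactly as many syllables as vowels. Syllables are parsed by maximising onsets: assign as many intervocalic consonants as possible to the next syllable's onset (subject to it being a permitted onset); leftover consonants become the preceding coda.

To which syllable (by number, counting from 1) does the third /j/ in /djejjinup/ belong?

Nuclei (vowels): e, i, u → 3 syllables.
/e…i/ gap (V1→V2): /jj/; trying suffixes from longest down, /j/ is the first permitted one, so coda /j/ | onset /j/.
/i…u/ gap (V2→V3): /n/ is a single consonant, so it becomes the next onset.
Putting it together: djej.ji.nup.
The third /j/ is in the onset of syllable 2 (/ji/).

2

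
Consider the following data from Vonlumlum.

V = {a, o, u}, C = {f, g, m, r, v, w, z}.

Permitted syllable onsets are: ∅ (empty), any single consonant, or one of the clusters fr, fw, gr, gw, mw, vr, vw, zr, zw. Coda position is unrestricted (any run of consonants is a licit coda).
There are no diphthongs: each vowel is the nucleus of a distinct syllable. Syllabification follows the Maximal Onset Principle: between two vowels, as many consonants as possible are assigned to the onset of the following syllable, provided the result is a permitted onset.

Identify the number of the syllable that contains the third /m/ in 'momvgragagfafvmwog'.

The vowels are o, a, a, a, o — 5 nuclei, so 5 syllables.
V1 /o/ – V2 /a/: /mvgr/ splits as /mv/ + /gr/ (/gr/ is the longest suffix that is a licit onset).
V2 /a/ – V3 /a/: just /g/ — single C goes to the following onset.
V3 /a/ – V4 /a/: /gf/; trying suffixes from longest down, /f/ is the first permitted one, so coda /g/ | onset /f/.
V4 /a/ – V5 /o/: /fvmw/; trying suffixes from longest down, /mw/ is the first permitted one, so coda /fv/ | onset /mw/.
So the parse is momv.gra.gag.fafv.mwog.
The third /m/ is in the onset of syllable 5 (/mwog/).

5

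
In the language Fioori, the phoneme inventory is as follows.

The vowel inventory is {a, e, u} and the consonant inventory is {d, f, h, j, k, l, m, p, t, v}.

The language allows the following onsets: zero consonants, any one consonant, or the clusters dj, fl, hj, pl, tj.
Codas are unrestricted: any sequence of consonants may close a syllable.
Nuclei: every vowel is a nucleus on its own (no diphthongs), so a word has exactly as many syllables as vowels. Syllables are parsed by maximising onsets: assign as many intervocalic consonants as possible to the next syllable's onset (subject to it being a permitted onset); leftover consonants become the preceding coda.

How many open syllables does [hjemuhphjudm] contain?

The vowels are e, u, u — 3 nuclei, so 3 syllables.
/e…u/ gap (V1→V2): /m/ is a single consonant, so it becomes the next onset.
/u…u/ gap (V2→V3): /hphj/; trying suffixes from longest down, /hj/ is the first permitted one, so coda /hp/ | onset /hj/.
Result: hje.muhp.hjudm.
Classifying each syllable: /hje/ (open), /muhp/ (closed), /hjudm/ (closed).
Open syllables: 1.

1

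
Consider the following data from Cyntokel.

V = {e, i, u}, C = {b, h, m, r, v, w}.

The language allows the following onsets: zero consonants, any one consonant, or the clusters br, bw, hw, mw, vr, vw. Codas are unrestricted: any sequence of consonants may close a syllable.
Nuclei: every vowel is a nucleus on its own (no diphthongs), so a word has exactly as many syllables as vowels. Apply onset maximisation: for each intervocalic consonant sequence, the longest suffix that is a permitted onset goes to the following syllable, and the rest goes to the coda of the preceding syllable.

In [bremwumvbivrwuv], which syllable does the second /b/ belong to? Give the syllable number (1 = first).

3

Vowels present: e, u, i, u; each is a nucleus, giving 4 syllables.
V1 /e/ – V2 /u/: /mw/ is a licit onset in full, so it all attaches to the next syllable.
V2 /u/ – V3 /i/: /mvb/ — longest licit onset from the right is /b/, leaving /mv/ as coda.
V3 /i/ – V4 /u/: /vrw/ — longest licit onset from the right is /w/, leaving /vr/ as coda.
Result: bre.mwumv.bivr.wuv.
The second /b/ is in the onset of syllable 3 (/bivr/).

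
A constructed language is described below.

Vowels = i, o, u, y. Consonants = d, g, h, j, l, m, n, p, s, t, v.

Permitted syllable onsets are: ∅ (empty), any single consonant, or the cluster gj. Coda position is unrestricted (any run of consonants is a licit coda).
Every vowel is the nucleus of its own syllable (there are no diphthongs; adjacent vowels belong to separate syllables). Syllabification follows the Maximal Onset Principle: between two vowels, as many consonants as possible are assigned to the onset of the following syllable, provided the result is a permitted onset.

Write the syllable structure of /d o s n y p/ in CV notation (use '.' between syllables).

CVC.CVC

Vowels present: o, y; each is a nucleus, giving 2 syllables.
V1 /o/ – V2 /y/: /sn/; trying suffixes from longest down, /n/ is the first permitted one, so coda /s/ | onset /n/.
Putting it together: dos.nyp.
Mapping each syllable to C/V: /dos/ → CVC, /nyp/ → CVC.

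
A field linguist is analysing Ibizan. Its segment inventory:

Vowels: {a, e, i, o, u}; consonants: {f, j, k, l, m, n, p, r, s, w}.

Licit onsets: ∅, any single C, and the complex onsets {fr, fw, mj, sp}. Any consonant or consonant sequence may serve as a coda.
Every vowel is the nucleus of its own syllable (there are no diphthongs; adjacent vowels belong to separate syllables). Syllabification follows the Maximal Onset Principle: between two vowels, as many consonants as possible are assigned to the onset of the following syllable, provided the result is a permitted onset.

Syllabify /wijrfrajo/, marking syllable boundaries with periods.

wijr.fra.jo

The vowels are i, a, o — 3 nuclei, so 3 syllables.
Between /i/ (V1) and /a/ (V2): /jrfr/; trying suffixes from longest down, /fr/ is the first permitted one, so coda /jr/ | onset /fr/.
Between /a/ (V2) and /o/ (V3): just /j/ — single C goes to the following onset.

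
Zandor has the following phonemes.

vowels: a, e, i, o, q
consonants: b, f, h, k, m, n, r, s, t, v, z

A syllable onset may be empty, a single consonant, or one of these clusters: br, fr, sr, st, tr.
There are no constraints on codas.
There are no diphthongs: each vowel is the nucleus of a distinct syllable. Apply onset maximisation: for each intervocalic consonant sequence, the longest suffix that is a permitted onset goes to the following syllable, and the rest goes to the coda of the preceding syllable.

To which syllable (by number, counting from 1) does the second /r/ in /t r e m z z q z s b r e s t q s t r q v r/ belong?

3

The vowels are e, q, e, q, q — 5 nuclei, so 5 syllables.
σ1/σ2 boundary: /mzz/; trying suffixes from longest down, /z/ is the first permitted one, so coda /mz/ | onset /z/.
σ2/σ3 boundary: /zsbr/; trying suffixes from longest down, /br/ is the first permitted one, so coda /zs/ | onset /br/.
σ3/σ4 boundary: /st/ is a licit onset in full, so it all attaches to the next syllable.
σ4/σ5 boundary: cluster /str/ — the longest permitted-onset suffix is /tr/; onset = /tr/, preceding coda = /s/.
So the parse is tremz.zqzs.bre.stqs.trqvr.
The second /r/ is in the onset of syllable 3 (/bre/).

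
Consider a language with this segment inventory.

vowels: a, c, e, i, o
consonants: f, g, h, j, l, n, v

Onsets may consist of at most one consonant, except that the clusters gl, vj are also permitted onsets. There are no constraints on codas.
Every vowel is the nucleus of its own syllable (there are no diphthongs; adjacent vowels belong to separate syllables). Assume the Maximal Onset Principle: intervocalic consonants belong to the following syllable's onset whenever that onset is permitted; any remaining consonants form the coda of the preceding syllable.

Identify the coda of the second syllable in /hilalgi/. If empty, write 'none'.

l

Nuclei (vowels): i, a, i → 3 syllables.
/i…a/ gap (V1→V2): /l/ is a single consonant, so it becomes the next onset.
/a…i/ gap (V2→V3): cluster /lg/ — the longest permitted-onset suffix is /g/; onset = /g/, preceding coda = /l/.
So the parse is hi.lal.gi.
Syllable 2 is /lal/: onset /l/, nucleus /a/, coda /l/.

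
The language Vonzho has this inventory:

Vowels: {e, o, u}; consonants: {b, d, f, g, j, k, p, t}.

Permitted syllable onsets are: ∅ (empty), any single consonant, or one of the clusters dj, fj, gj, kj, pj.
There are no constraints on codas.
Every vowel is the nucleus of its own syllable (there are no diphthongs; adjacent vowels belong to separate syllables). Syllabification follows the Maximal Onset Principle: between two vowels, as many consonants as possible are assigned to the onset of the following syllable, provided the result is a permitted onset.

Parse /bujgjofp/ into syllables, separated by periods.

buj.gjofp

The vowels are u, o — 2 nuclei, so 2 syllables.
σ1/σ2 boundary: /jgj/ splits as /j/ + /gj/ (/gj/ is the longest suffix that is a licit onset).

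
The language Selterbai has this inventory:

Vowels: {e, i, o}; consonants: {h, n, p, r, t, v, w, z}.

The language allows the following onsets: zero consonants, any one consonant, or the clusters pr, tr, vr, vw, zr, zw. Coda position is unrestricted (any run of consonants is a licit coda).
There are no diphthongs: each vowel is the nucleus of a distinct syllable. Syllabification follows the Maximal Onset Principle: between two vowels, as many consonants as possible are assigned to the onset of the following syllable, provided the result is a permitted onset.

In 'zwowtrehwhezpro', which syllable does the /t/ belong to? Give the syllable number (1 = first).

Vowels present: o, e, e, o; each is a nucleus, giving 4 syllables.
σ1/σ2 boundary: /wtr/ splits as /w/ + /tr/ (/tr/ is the longest suffix that is a licit onset).
σ2/σ3 boundary: /hwh/ — longest licit onset from the right is /h/, leaving /hw/ as coda.
σ3/σ4 boundary: cluster /zpr/ — the longest permitted-onset suffix is /pr/; onset = /pr/, preceding coda = /z/.
Putting it together: zwow.trehw.hez.pro.
The /t/ is in the onset of syllable 2 (/trehw/).

2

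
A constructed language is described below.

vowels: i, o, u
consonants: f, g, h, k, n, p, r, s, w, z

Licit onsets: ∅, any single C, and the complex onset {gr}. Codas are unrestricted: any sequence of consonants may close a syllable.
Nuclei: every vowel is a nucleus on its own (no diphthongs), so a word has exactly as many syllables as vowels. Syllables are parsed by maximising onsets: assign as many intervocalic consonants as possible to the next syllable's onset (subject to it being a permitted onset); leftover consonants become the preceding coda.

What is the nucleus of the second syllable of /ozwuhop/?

Vowels present: o, u, o; each is a nucleus, giving 3 syllables.
The second nucleus (vowel 2 from the left) is /u/.

u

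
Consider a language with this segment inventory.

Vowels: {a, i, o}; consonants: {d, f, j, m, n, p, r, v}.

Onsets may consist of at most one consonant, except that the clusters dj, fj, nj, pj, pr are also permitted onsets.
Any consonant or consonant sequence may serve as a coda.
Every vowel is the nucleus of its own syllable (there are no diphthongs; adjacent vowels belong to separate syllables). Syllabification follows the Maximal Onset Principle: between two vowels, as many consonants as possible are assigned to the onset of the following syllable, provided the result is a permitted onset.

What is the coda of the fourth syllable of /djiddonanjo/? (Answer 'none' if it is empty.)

Vowels present: i, o, a, o; each is a nucleus, giving 4 syllables.
Between /i/ (V1) and /o/ (V2): cluster /dd/ — the longest permitted-onset suffix is /d/; onset = /d/, preceding coda = /d/.
Between /o/ (V2) and /a/ (V3): /n/ is a single consonant, so it becomes the next onset.
Between /a/ (V3) and /o/ (V4): /nj/ is a licit onset in full, so it all attaches to the next syllable.
Syllabification: djid.do.na.njo.
Syllable 4 is /njo/: onset /nj/, nucleus /o/, coda ∅.

none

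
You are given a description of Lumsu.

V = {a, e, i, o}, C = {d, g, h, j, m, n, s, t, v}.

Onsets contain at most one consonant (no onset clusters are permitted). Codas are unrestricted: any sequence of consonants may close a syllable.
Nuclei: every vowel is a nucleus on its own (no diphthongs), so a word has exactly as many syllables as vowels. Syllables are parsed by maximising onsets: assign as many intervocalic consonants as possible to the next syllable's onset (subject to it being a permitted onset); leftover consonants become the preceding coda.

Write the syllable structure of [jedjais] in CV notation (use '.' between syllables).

CVC.CV.VC

The vowels are e, a, i — 3 nuclei, so 3 syllables.
/e…a/ gap (V1→V2): /dj/; trying suffixes from longest down, /j/ is the first permitted one, so coda /d/ | onset /j/.
/a…i/ gap (V2→V3): nothing intervenes; syllable break is V.V.
Result: jed.ja.is.
Mapping each syllable to C/V: /jed/ → CVC, /ja/ → CV, /is/ → VC.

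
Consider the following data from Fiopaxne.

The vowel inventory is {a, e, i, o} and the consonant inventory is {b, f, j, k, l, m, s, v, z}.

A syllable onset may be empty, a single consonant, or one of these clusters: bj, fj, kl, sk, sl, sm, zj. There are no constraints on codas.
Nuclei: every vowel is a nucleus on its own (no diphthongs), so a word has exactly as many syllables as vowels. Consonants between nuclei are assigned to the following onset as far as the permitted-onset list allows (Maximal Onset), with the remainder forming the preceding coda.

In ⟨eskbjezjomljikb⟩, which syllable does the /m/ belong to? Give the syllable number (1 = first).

3

The vowels are e, e, o, i — 4 nuclei, so 4 syllables.
V1 /e/ – V2 /e/: cluster /skbj/ — the longest permitted-onset suffix is /bj/; onset = /bj/, preceding coda = /sk/.
V2 /e/ – V3 /o/: /zj/ — entire cluster is a permitted onset → onset /zj/, coda ∅.
V3 /o/ – V4 /i/: /mlj/; trying suffixes from longest down, /j/ is the first permitted one, so coda /ml/ | onset /j/.
Putting it together: esk.bje.zjoml.jikb.
The /m/ is in the coda of syllable 3 (/zjoml/).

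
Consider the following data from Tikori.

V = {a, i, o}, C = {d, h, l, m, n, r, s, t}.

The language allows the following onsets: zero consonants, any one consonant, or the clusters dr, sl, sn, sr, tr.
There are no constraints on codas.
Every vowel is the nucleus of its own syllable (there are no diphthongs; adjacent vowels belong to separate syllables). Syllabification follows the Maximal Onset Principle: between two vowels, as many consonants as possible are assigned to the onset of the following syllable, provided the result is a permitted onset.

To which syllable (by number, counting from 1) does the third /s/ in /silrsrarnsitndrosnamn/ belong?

3

Vowels present: i, a, i, o, a; each is a nucleus, giving 5 syllables.
Between /i/ (V1) and /a/ (V2): /lrsr/ splits as /lr/ + /sr/ (/sr/ is the longest suffix that is a licit onset).
Between /a/ (V2) and /i/ (V3): /rns/ splits as /rn/ + /s/ (/s/ is the longest suffix that is a licit onset).
Between /i/ (V3) and /o/ (V4): /tndr/ splits as /tn/ + /dr/ (/dr/ is the longest suffix that is a licit onset).
Between /o/ (V4) and /a/ (V5): /sn/ — entire cluster is a permitted onset → onset /sn/, coda ∅.
Syllabification: silr.srarn.sitn.dro.snamn.
The third /s/ is in the onset of syllable 3 (/sitn/).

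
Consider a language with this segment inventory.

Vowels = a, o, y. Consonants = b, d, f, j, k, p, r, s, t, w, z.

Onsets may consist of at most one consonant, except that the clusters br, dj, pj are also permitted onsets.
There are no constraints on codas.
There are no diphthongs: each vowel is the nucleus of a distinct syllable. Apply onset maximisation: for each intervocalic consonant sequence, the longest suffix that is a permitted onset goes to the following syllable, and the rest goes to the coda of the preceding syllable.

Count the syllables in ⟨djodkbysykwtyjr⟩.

4

Nuclei (vowels): o, y, y, y → 4 syllables.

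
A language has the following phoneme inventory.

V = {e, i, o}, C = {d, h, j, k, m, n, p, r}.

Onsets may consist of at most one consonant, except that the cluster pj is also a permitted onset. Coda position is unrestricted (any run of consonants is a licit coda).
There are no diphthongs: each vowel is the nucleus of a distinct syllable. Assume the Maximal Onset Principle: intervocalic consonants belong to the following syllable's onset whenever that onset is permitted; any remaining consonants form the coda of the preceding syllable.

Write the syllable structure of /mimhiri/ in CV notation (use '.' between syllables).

CVC.CV.CV

The vowels are i, i, i — 3 nuclei, so 3 syllables.
/i…i/ gap (V1→V2): /mh/ — longest licit onset from the right is /h/, leaving /m/ as coda.
/i…i/ gap (V2→V3): /r/ → onset of the next syllable (single consonants are always licit onsets).
So the parse is mim.hi.ri.
Mapping each syllable to C/V: /mim/ → CVC, /hi/ → CV, /ri/ → CV.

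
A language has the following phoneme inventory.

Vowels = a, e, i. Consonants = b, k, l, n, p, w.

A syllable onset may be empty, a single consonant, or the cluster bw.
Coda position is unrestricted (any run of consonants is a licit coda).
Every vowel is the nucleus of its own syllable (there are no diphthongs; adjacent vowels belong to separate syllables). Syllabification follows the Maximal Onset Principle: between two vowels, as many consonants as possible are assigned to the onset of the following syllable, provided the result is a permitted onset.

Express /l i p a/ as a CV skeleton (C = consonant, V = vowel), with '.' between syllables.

Nuclei (vowels): i, a → 2 syllables.
V1 /i/ – V2 /a/: just /p/ — single C goes to the following onset.
Syllabification: li.pa.
Mapping each syllable to C/V: /li/ → CV, /pa/ → CV.

CV.CV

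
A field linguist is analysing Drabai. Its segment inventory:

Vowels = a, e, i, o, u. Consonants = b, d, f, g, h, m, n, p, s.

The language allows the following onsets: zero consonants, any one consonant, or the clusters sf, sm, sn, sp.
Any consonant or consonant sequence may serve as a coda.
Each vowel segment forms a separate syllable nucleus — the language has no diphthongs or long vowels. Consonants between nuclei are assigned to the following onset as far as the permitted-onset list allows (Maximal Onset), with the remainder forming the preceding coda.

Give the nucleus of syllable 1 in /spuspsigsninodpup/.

u

Nuclei (vowels): u, i, i, o, u → 5 syllables.
The first nucleus (vowel 1 from the left) is /u/.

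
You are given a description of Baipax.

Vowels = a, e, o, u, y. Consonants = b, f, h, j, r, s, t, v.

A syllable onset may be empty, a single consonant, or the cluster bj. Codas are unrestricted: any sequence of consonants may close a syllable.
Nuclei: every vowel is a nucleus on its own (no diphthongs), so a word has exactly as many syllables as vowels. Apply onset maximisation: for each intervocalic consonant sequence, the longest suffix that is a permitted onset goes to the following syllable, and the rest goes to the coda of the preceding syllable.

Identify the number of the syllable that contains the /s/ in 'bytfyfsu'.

3

Vowels present: y, y, u; each is a nucleus, giving 3 syllables.
/y…y/ gap (V1→V2): /tf/; trying suffixes from longest down, /f/ is the first permitted one, so coda /t/ | onset /f/.
/y…u/ gap (V2→V3): /fs/; trying suffixes from longest down, /s/ is the first permitted one, so coda /f/ | onset /s/.
So the parse is byt.fyf.su.
The /s/ is in the onset of syllable 3 (/su/).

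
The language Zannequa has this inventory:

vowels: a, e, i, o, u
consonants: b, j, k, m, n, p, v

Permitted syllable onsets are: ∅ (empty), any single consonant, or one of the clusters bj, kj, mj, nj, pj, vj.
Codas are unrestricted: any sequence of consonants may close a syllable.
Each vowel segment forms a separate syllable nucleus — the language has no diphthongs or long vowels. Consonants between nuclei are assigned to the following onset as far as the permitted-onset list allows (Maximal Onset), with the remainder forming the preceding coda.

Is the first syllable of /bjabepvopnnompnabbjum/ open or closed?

open

The vowels are a, e, o, o, a, u — 6 nuclei, so 6 syllables.
/a…e/ gap (V1→V2): just /b/ — single C goes to the following onset.
/e…o/ gap (V2→V3): /pv/ splits as /p/ + /v/ (/v/ is the longest suffix that is a licit onset).
/o…o/ gap (V3→V4): /pnn/; trying suffixes from longest down, /n/ is the first permitted one, so coda /pn/ | onset /n/.
/o…a/ gap (V4→V5): /mpn/ — longest licit onset from the right is /n/, leaving /mp/ as coda.
/a…u/ gap (V5→V6): /bbj/ splits as /b/ + /bj/ (/bj/ is the longest suffix that is a licit onset).
Putting it together: bja.bep.vopn.nomp.nab.bjum.
Syllable 1 is /bja/; it ends in its nucleus with no coda, so it is open.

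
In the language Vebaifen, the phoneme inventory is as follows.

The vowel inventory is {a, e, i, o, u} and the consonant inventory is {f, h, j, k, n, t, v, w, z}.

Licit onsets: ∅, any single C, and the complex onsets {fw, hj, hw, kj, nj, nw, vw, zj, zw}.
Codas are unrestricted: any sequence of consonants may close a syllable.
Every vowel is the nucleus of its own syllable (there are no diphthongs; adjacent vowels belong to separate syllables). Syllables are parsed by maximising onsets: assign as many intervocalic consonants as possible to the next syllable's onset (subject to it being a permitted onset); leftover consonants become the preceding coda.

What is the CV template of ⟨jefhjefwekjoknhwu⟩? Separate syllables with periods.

CVC.CCV.CCV.CCVCC.CCV

The vowels are e, e, e, o, u — 5 nuclei, so 5 syllables.
σ1/σ2 boundary: /fhj/ splits as /f/ + /hj/ (/hj/ is the longest suffix that is a licit onset).
σ2/σ3 boundary: /fw/ is a licit onset in full, so it all attaches to the next syllable.
σ3/σ4 boundary: /kj/ is a licit onset in full, so it all attaches to the next syllable.
σ4/σ5 boundary: /knhw/; trying suffixes from longest down, /hw/ is the first permitted one, so coda /kn/ | onset /hw/.
So the parse is jef.hje.fwe.kjokn.hwu.
Mapping each syllable to C/V: /jef/ → CVC, /hje/ → CCV, /fwe/ → CCV, /kjokn/ → CCVCC, /hwu/ → CCV.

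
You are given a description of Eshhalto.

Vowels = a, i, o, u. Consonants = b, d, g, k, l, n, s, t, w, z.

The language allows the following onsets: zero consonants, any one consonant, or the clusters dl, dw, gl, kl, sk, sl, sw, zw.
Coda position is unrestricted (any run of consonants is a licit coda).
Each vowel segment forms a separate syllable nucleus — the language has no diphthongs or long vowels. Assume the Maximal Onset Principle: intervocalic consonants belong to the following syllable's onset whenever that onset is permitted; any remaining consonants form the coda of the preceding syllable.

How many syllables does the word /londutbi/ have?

3

Vowels present: o, u, i; each is a nucleus, giving 3 syllables.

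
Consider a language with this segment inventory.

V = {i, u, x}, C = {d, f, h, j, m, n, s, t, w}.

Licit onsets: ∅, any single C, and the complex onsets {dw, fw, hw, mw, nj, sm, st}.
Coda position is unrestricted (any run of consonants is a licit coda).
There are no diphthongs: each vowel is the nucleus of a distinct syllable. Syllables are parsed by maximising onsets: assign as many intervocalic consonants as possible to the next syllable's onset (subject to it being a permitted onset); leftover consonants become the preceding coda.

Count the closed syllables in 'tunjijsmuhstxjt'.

3

Vowels present: u, i, u, x; each is a nucleus, giving 4 syllables.
V1 /u/ – V2 /i/: /nj/ is a licit onset in full, so it all attaches to the next syllable.
V2 /i/ – V3 /u/: /jsm/ — longest licit onset from the right is /sm/, leaving /j/ as coda.
V3 /u/ – V4 /x/: /hst/ splits as /h/ + /st/ (/st/ is the longest suffix that is a licit onset).
Result: tu.njij.smuh.stxjt.
Classifying each syllable: /tu/ (open), /njij/ (closed), /smuh/ (closed), /stxjt/ (closed).
Closed syllables: 3.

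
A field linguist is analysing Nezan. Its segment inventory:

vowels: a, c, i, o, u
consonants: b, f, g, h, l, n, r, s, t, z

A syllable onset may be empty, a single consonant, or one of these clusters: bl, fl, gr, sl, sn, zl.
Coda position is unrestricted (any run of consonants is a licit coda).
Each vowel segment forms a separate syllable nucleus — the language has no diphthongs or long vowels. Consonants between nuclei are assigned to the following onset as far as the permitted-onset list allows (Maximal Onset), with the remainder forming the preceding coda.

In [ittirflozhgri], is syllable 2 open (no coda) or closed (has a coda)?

Nuclei (vowels): i, i, o, i → 4 syllables.
Between /i/ (V1) and /i/ (V2): /tt/ splits as /t/ + /t/ (/t/ is the longest suffix that is a licit onset).
Between /i/ (V2) and /o/ (V3): /rfl/ splits as /r/ + /fl/ (/fl/ is the longest suffix that is a licit onset).
Between /o/ (V3) and /i/ (V4): /zhgr/ splits as /zh/ + /gr/ (/gr/ is the longest suffix that is a licit onset).
Putting it together: it.tir.flozh.gri.
Syllable 2 is /tir/ with coda /r/, so it is closed.

closed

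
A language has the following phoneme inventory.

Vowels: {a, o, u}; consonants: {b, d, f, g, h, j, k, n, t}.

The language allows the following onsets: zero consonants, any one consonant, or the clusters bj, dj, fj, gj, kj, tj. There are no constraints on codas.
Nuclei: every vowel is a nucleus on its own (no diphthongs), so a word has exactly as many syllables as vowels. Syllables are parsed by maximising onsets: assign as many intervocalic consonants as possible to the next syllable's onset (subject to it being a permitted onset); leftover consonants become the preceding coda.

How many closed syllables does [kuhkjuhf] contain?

2

The vowels are u, u — 2 nuclei, so 2 syllables.
Between /u/ (V1) and /u/ (V2): /hkj/ — longest licit onset from the right is /kj/, leaving /h/ as coda.
Result: kuh.kjuhf.
Classifying each syllable: /kuh/ (closed), /kjuhf/ (closed).
Closed syllables: 2.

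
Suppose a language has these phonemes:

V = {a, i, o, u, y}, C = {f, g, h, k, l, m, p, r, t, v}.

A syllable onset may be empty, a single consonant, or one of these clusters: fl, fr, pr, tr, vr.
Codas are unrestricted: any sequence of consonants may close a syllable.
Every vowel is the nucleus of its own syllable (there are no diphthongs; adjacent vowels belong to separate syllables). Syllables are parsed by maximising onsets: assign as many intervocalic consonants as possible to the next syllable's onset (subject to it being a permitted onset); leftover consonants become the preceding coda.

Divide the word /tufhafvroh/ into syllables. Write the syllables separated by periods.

tuf.haf.vroh

Nuclei (vowels): u, a, o → 3 syllables.
Between /u/ (V1) and /a/ (V2): cluster /fh/ — the longest permitted-onset suffix is /h/; onset = /h/, preceding coda = /f/.
Between /a/ (V2) and /o/ (V3): cluster /fvr/ — the longest permitted-onset suffix is /vr/; onset = /vr/, preceding coda = /f/.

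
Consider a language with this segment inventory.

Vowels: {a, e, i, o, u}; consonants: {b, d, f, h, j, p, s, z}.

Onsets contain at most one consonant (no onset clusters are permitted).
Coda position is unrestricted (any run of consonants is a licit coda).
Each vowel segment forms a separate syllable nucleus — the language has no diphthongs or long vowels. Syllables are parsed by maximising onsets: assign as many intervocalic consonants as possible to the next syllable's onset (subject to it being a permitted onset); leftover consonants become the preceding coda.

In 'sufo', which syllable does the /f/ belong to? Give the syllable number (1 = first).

2

The vowels are u, o — 2 nuclei, so 2 syllables.
Between /u/ (V1) and /o/ (V2): /f/ is a single consonant, so it becomes the next onset.
Result: su.fo.
The /f/ is in the onset of syllable 2 (/fo/).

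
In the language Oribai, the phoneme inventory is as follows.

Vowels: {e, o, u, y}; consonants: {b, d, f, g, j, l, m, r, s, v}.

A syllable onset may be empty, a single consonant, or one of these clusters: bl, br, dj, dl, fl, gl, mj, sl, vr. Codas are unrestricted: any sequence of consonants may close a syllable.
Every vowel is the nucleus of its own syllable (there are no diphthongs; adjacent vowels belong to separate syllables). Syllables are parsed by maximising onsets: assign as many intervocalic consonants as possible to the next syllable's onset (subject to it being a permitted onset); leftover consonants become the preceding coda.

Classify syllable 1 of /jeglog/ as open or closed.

The vowels are e, o — 2 nuclei, so 2 syllables.
σ1/σ2 boundary: /gl/ is a licit onset in full, so it all attaches to the next syllable.
Result: je.glog.
Syllable 1 is /je/; it ends in its nucleus with no coda, so it is open.

open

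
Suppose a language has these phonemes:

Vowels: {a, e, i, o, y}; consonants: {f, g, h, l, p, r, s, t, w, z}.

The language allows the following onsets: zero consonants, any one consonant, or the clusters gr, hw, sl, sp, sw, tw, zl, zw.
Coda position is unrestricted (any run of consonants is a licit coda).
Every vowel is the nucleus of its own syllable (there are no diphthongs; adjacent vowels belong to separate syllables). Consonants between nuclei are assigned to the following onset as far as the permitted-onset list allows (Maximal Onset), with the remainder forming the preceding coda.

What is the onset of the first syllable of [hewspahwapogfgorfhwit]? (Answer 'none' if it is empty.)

Nuclei (vowels): e, a, a, o, o, i → 6 syllables.
σ1/σ2 boundary: /wsp/ — longest licit onset from the right is /sp/, leaving /w/ as coda.
σ2/σ3 boundary: /hw/ is a licit onset in full, so it all attaches to the next syllable.
σ3/σ4 boundary: /p/ → onset of the next syllable (single consonants are always licit onsets).
σ4/σ5 boundary: /gfg/ splits as /gf/ + /g/ (/g/ is the longest suffix that is a licit onset).
σ5/σ6 boundary: /rfhw/ splits as /rf/ + /hw/ (/hw/ is the longest suffix that is a licit onset).
Result: hew.spa.hwa.pogf.gorf.hwit.
Syllable 1 is /hew/: onset /h/, nucleus /e/, coda /w/.

h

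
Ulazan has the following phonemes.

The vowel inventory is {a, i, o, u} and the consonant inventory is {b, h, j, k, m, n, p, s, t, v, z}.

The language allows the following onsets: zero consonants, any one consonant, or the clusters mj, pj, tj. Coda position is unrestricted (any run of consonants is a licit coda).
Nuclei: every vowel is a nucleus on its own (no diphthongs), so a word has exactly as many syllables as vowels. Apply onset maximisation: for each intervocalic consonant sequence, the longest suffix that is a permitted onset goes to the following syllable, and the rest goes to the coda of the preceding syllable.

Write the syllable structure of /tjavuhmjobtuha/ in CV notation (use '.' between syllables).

CCV.CVC.CCVC.CV.CV

Nuclei (vowels): a, u, o, u, a → 5 syllables.
/a…u/ gap (V1→V2): /v/ is a single consonant, so it becomes the next onset.
/u…o/ gap (V2→V3): /hmj/ splits as /h/ + /mj/ (/mj/ is the longest suffix that is a licit onset).
/o…u/ gap (V3→V4): /bt/; trying suffixes from longest down, /t/ is the first permitted one, so coda /b/ | onset /t/.
/u…a/ gap (V4→V5): /h/ → onset of the next syllable (single consonants are always licit onsets).
Syllabification: tja.vuh.mjob.tu.ha.
Mapping each syllable to C/V: /tja/ → CCV, /vuh/ → CVC, /mjob/ → CCVC, /tu/ → CV, /ha/ → CV.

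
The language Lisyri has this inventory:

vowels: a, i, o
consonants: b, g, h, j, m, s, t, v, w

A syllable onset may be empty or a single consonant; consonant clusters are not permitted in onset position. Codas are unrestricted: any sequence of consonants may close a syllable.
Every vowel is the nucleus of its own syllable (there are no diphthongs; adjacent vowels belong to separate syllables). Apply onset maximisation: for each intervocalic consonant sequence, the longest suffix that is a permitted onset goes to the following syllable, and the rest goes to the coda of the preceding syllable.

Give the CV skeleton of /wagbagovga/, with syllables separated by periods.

Nuclei (vowels): a, a, o, a → 4 syllables.
σ1/σ2 boundary: cluster /gb/ — the longest permitted-onset suffix is /b/; onset = /b/, preceding coda = /g/.
σ2/σ3 boundary: /g/ → onset of the next syllable (single consonants are always licit onsets).
σ3/σ4 boundary: cluster /vg/ — the longest permitted-onset suffix is /g/; onset = /g/, preceding coda = /v/.
Syllabification: wag.ba.gov.ga.
Mapping each syllable to C/V: /wag/ → CVC, /ba/ → CV, /gov/ → CVC, /ga/ → CV.

CVC.CV.CVC.CV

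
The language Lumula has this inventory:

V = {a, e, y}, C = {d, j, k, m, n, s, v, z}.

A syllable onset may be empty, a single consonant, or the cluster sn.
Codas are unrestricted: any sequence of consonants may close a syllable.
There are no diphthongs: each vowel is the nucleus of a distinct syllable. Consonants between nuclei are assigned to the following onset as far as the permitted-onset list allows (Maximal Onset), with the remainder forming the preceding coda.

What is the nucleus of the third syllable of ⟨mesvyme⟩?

e

The vowels are e, y, e — 3 nuclei, so 3 syllables.
The third nucleus (vowel 3 from the left) is /e/.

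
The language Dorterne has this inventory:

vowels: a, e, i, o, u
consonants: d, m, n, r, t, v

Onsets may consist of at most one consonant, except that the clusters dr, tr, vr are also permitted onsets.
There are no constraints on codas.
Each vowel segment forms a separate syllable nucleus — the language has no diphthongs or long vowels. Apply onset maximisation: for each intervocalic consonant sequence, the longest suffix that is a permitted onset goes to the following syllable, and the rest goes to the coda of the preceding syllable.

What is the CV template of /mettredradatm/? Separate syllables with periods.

CVC.CCV.CCV.CVCC

Vowels present: e, e, a, a; each is a nucleus, giving 4 syllables.
Between /e/ (V1) and /e/ (V2): /ttr/; trying suffixes from longest down, /tr/ is the first permitted one, so coda /t/ | onset /tr/.
Between /e/ (V2) and /a/ (V3): /dr/ — entire cluster is a permitted onset → onset /dr/, coda ∅.
Between /a/ (V3) and /a/ (V4): /d/ is a single consonant, so it becomes the next onset.
So the parse is met.tre.dra.datm.
Mapping each syllable to C/V: /met/ → CVC, /tre/ → CCV, /dra/ → CCV, /datm/ → CVCC.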